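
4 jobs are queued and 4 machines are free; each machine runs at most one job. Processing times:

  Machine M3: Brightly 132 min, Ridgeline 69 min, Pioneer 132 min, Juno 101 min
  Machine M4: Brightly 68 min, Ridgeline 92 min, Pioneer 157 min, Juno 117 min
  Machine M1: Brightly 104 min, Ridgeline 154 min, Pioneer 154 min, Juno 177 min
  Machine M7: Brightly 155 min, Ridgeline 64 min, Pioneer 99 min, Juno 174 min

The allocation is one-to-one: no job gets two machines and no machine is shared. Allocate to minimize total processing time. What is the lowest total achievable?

This is the linear assignment problem.
Optimal: Brightly→Machine M4 (68 min), Ridgeline→Machine M7 (64 min), Pioneer→Machine M1 (154 min), Juno→Machine M3 (101 min) — total 68+64+154+101 = 387 min.
Column-greedy (each machine in turn goes to its cheapest remaining job) gives 465 min, worse by 78.
Next-best assignment: Brightly→Machine M1, Ridgeline→Machine M3, Pioneer→Machine M7, Juno→Machine M4 = 389 min.
Checked against all permutations: 387 min is optimal.

Minimum total: 387 min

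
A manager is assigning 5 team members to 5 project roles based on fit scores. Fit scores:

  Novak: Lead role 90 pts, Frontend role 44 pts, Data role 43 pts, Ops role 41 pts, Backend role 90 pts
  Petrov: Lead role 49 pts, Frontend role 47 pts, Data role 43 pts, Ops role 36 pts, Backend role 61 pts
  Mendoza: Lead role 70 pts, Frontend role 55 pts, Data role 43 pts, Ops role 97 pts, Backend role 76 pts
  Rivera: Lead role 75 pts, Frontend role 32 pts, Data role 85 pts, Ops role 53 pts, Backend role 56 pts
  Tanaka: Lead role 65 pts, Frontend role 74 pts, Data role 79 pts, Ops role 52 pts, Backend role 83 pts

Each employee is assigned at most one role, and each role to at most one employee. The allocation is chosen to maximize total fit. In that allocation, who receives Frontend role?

Optimal: Novak→Lead role (90 pts), Petrov→Backend role (61 pts), Mendoza→Ops role (97 pts), Rivera→Data role (85 pts), Tanaka→Frontend role (74 pts) — total 90+61+97+85+74 = 407 pts.
Max-entry greedy (repeatedly take the single best remaining cell) gives 402 pts, worse by 5.
Next-best assignment: Novak→Lead role, Petrov→Frontend role, Mendoza→Ops role, Rivera→Data role, Tanaka→Backend role = 402 pts.
Swapping Petrov↔Mendoza (Petrov→Ops role 36 pts, Mendoza→Backend role 76 pts) loses 46.
Tanaka's own top role is Backend role (83 pts), but forcing Tanaka→Backend role and reassigning the rest optimally gives only 402 pts — worse by 5.

Tanaka receives Frontend role.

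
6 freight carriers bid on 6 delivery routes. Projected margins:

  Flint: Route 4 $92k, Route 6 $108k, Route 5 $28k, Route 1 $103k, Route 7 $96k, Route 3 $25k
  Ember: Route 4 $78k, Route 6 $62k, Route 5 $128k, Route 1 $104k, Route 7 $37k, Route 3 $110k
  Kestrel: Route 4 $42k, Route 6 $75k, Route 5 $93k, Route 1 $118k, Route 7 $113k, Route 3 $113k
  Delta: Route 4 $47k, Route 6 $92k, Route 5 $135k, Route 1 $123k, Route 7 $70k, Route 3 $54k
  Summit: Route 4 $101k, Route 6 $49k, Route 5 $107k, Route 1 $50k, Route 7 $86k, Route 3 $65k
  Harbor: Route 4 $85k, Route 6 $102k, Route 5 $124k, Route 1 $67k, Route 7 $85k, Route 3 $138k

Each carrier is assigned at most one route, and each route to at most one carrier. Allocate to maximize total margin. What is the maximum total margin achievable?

Maximum total: $711k

Optimal: Flint→Route 6 ($108k), Ember→Route 5 ($128k), Kestrel→Route 7 ($113k), Delta→Route 1 ($123k), Summit→Route 4 ($101k), Harbor→Route 3 ($138k) — total 108+128+113+123+101+138 = $711k.
Column-greedy (each route in turn goes to its best remaining carrier) gives $657k, worse by 54.
Next-best assignment: Flint→Route 6, Ember→Route 1, Kestrel→Route 7, Delta→Route 5, Summit→Route 4, Harbor→Route 3 = $699k.
No other one-to-one assignment exceeds $711k.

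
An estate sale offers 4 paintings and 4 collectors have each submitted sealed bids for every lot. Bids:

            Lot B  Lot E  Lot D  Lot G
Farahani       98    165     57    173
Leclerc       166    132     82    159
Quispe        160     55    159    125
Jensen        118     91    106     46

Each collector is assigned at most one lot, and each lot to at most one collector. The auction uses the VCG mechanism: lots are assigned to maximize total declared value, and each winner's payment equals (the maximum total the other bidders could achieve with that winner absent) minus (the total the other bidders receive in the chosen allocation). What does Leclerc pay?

Efficient allocation: Farahani→Lot E ($165), Leclerc→Lot G ($159), Quispe→Lot D ($159), Jensen→Lot B ($118); total welfare W = $601.
Leclerc receives Lot G at value $159, so the others get W − 159 = $442.
Without Leclerc: best allocation of the remaining 3 bidders over all 4 lots is Farahani→Lot G ($173), Quispe→Lot D ($159), Jensen→Lot B ($118), total $450.
VCG payment = (others' best without Leclerc) − (others' welfare with Leclerc) = 450 − 442 = $8.

Leclerc pays $8.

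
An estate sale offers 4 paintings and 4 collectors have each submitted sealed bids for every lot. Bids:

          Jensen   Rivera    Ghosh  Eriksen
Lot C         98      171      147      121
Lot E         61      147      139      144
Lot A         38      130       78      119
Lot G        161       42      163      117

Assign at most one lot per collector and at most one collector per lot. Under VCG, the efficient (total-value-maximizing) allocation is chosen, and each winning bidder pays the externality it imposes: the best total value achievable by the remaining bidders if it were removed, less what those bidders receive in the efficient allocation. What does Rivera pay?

Efficient allocation: Jensen→Lot G ($161), Rivera→Lot C ($171), Ghosh→Lot E ($139), Eriksen→Lot A ($119); total welfare W = $590.
Rivera receives Lot C at value $171, so the others get W − 171 = $419.
Without Rivera: best allocation of the remaining 3 bidders over all 4 lots is Jensen→Lot G ($161), Ghosh→Lot C ($147), Eriksen→Lot E ($144), total $452.
VCG payment = (others' best without Rivera) − (others' welfare with Rivera) = 452 − 419 = $33.

Rivera pays $33.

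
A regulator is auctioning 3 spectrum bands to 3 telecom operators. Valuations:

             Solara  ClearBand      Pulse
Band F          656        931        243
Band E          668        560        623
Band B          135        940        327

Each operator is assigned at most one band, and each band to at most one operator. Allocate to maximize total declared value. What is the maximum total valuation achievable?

Optimal: Solara→Band F ($656M), ClearBand→Band B ($940M), Pulse→Band E ($623M) — total 656+940+623 = $2219M.
Max-entry greedy (repeatedly take the single best remaining cell) gives $1851M, worse by 368.

Maximum total: $2219M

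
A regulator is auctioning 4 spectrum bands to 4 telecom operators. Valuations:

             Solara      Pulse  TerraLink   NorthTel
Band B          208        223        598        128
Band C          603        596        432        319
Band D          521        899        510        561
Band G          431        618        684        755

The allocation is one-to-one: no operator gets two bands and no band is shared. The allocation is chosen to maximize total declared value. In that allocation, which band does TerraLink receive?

This is a one-to-one assignment (maximum-weight bipartite matching).
Optimal: Solara→Band C ($603M), Pulse→Band D ($899M), TerraLink→Band B ($598M), NorthTel→Band G ($755M) — total 603+899+598+755 = $2855M.
Row-greedy (each operator in turn takes its best remaining band) gives $2314M, worse by 541.
No other one-to-one assignment exceeds $2855M.
TerraLink's own top band is Band G ($684M), but forcing TerraLink→Band G and reassigning the rest optimally gives only $2314M — worse by 541.

TerraLink receives Band B.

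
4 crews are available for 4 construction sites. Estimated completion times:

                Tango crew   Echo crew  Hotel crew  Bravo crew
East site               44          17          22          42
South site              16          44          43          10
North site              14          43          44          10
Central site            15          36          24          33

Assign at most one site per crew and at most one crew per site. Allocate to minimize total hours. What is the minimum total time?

Optimal: Tango crew→North site (14 hours), Echo crew→East site (17 hours), Hotel crew→Central site (24 hours), Bravo crew→South site (10 hours) — total 14+17+24+10 = 65 hours.
Next-best assignment: Tango crew→South site, Echo crew→East site, Hotel crew→Central site, Bravo crew→North site = 67 hours.
Swapping Tango crew↔Hotel crew (Tango crew→Central site 15 hours, Hotel crew→North site 44 hours) adds 21.

Min total: 65 hours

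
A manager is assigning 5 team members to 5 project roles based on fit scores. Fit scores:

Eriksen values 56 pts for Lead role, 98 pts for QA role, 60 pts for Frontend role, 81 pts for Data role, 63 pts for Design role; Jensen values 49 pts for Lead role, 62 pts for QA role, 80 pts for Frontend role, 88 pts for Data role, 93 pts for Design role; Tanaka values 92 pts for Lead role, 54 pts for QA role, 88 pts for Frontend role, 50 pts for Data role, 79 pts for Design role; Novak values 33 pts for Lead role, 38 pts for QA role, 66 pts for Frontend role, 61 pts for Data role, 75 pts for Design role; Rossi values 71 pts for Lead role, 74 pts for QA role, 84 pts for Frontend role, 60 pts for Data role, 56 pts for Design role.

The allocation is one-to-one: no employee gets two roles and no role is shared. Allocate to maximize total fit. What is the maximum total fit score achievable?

Maximum total: 437 pts

Optimal: Eriksen→QA role (98 pts), Jensen→Data role (88 pts), Tanaka→Lead role (92 pts), Novak→Design role (75 pts), Rossi→Frontend role (84 pts) — total 98+88+92+75+84 = 437 pts.
Max-entry greedy (repeatedly take the single best remaining cell) gives 428 pts, worse by 9.
Swapping Jensen↔Eriksen (Jensen→QA role 62 pts, Eriksen→Data role 81 pts) loses 43.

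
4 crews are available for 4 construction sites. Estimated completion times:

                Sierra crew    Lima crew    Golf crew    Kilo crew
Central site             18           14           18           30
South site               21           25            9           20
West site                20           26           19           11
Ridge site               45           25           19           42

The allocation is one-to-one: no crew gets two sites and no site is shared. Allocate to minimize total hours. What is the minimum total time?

Treat this as an assignment problem: match each crew to one site.
Optimal: Sierra crew→Central site (18 hours), Lima crew→Ridge site (25 hours), Golf crew→South site (9 hours), Kilo crew→West site (11 hours) — total 18+25+9+11 = 63 hours.
Column-greedy (each site in turn goes to its cheapest remaining crew) gives 79 hours, worse by 16.
Swapping Sierra crew↔Golf crew (Sierra crew→South site 21 hours, Golf crew→Central site 18 hours) adds 12.
Checked against all permutations: 63 hours is optimal.

Min total: 63 hours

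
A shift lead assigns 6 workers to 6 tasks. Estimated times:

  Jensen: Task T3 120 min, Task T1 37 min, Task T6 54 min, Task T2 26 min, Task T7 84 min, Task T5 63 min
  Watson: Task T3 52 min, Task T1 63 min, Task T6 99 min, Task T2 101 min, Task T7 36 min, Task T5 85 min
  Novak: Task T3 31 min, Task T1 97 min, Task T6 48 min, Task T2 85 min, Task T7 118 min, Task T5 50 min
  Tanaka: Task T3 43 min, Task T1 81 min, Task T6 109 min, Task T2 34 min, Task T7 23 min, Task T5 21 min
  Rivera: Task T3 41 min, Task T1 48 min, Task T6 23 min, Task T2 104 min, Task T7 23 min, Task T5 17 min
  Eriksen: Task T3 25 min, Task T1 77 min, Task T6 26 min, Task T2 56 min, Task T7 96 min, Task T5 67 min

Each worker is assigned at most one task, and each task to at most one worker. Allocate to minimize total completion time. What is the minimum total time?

Min total: 181 min

Optimal: Jensen→Task T1 (37 min), Watson→Task T7 (36 min), Novak→Task T3 (31 min), Tanaka→Task T2 (34 min), Rivera→Task T5 (17 min), Eriksen→Task T6 (26 min) — total 37+36+31+34+17+26 = 181 min.
Column-greedy (each task in turn goes to its cheapest remaining worker) gives 205 min, worse by 24.
Next-best assignment: Jensen→Task T2, Watson→Task T1, Novak→Task T3, Tanaka→Task T7, Rivera→Task T5, Eriksen→Task T6 = 186 min.
Checked against all permutations: 181 min is optimal.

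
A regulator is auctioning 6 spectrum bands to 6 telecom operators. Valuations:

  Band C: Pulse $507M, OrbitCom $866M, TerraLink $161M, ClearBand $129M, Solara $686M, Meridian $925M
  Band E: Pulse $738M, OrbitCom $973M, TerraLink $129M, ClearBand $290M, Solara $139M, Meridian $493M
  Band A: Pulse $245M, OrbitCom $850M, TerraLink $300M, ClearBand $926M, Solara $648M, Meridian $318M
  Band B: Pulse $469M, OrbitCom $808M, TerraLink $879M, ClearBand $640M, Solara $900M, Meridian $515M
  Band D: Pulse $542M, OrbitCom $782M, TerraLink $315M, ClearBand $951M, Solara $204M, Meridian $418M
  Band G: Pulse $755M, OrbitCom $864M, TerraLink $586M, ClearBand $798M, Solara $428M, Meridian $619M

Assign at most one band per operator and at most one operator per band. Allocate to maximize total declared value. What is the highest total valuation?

Maximum total: $5131M

Treat this as an assignment problem: match each operator to one band.
Optimal: Pulse→Band G ($755M), OrbitCom→Band E ($973M), TerraLink→Band B ($879M), ClearBand→Band D ($951M), Solara→Band A ($648M), Meridian→Band C ($925M) — total 755+973+879+951+648+925 = $5131M.
Row-greedy (each operator in turn takes its best remaining band) gives $4562M, worse by 569.
Next-best assignment: Pulse→Band E, OrbitCom→Band G, TerraLink→Band B, ClearBand→Band D, Solara→Band A, Meridian→Band C = $5005M.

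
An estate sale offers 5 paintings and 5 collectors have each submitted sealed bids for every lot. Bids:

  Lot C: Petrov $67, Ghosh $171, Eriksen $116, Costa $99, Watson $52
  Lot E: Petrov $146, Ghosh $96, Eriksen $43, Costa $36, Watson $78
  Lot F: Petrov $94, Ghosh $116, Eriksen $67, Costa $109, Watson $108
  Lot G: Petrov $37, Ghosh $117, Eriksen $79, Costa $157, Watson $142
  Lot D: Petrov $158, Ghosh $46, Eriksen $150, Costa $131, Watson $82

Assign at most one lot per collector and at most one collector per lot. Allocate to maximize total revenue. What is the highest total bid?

Max total: $732

This is a one-to-one assignment (maximum-weight bipartite matching).
Optimal: Petrov→Lot E ($146), Ghosh→Lot C ($171), Eriksen→Lot D ($150), Costa→Lot G ($157), Watson→Lot F ($108) — total 146+171+150+157+108 = $732.
Column-greedy (each lot in turn goes to its best remaining collector) gives $718, worse by 14.
Next-best assignment: Petrov→Lot E, Ghosh→Lot C, Eriksen→Lot D, Costa→Lot F, Watson→Lot G = $718.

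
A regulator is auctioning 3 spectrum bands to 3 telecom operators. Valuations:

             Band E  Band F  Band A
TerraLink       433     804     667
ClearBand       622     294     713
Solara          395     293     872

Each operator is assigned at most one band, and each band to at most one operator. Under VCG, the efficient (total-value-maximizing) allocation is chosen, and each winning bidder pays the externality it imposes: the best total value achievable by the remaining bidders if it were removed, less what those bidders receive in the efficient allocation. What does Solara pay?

Solara pays $91M.

Efficient allocation: TerraLink→Band F ($804M), ClearBand→Band E ($622M), Solara→Band A ($872M); total welfare W = $2298M.
Solara receives Band A at value $872M, so the others get W − 872 = $1426M.
Without Solara: best allocation of the remaining 2 bidders over all 3 bands is TerraLink→Band F ($804M), ClearBand→Band A ($713M), total $1517M.
VCG payment = (others' best without Solara) − (others' welfare with Solara) = 1517 − 1426 = $91M.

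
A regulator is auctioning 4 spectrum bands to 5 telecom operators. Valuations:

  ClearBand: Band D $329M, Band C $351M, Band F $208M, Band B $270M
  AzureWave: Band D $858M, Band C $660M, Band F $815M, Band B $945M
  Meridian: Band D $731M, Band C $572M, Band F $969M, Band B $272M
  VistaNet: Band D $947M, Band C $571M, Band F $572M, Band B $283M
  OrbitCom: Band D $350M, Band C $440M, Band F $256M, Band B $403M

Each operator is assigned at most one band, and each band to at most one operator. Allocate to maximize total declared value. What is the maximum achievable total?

Optimal: VistaNet→Band D ($947M), OrbitCom→Band C ($440M), Meridian→Band F ($969M), AzureWave→Band B ($945M) — total 947+440+969+945 = $3301M.
Row-greedy (each operator in turn takes its best remaining band) gives $3212M, worse by 89.
Next-best assignment: VistaNet→Band D, ClearBand→Band C, Meridian→Band F, AzureWave→Band B = $3212M.

Max total: $3301M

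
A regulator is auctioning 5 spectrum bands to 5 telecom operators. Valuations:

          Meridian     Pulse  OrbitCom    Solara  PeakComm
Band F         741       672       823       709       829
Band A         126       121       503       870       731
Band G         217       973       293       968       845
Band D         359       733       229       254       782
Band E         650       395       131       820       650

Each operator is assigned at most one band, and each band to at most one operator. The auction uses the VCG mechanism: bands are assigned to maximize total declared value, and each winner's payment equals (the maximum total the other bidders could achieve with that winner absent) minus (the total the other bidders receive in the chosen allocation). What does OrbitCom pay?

OrbitCom pays $91M.

Efficient allocation: Meridian→Band E ($650M), Pulse→Band G ($973M), OrbitCom→Band F ($823M), Solara→Band A ($870M), PeakComm→Band D ($782M); total welfare W = $4098M.
OrbitCom receives Band F at value $823M, so the others get W − 823 = $3275M.
Without OrbitCom: best allocation of the remaining 4 bidders over all 5 bands is Meridian→Band F ($741M), Pulse→Band G ($973M), Solara→Band A ($870M), PeakComm→Band D ($782M), total $3366M.
VCG payment = (others' best without OrbitCom) − (others' welfare with OrbitCom) = 3366 − 3275 = $91M.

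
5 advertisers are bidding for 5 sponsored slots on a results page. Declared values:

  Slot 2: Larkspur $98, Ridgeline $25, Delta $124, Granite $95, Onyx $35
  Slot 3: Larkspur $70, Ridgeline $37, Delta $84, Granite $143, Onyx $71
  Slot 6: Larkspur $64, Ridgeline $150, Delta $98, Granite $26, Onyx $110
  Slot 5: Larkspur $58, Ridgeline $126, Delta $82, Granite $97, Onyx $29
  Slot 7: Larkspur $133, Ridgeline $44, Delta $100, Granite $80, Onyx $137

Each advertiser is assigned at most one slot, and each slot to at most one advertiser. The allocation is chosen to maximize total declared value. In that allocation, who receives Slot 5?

Treat this as an assignment problem: match each advertiser to one slot.
Optimal: Larkspur→Slot 7 ($133), Ridgeline→Slot 5 ($126), Delta→Slot 2 ($124), Granite→Slot 3 ($143), Onyx→Slot 6 ($110) — total 133+126+124+143+110 = $636.
Next-best assignment: Larkspur→Slot 5, Ridgeline→Slot 6, Delta→Slot 2, Granite→Slot 3, Onyx→Slot 7 = $612.
Swapping Onyx↔Ridgeline (Onyx→Slot 5 $29, Ridgeline→Slot 6 $150) loses 57.
Ridgeline's own top slot is Slot 6 ($150), but forcing Ridgeline→Slot 6 and reassigning the rest optimally gives only $612 — worse by 24.

Ridgeline receives Slot 5.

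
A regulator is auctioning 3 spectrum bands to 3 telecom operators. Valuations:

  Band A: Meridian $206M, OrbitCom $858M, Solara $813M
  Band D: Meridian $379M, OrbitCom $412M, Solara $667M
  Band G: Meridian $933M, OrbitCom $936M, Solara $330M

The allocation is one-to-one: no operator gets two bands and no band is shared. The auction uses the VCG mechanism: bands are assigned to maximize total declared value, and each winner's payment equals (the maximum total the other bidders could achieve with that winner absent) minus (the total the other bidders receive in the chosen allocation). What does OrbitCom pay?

Efficient allocation: Meridian→Band G ($933M), OrbitCom→Band A ($858M), Solara→Band D ($667M); total welfare W = $2458M.
OrbitCom receives Band A at value $858M, so the others get W − 858 = $1600M.
Without OrbitCom: best allocation of the remaining 2 bidders over all 3 bands is Meridian→Band G ($933M), Solara→Band A ($813M), total $1746M.
VCG payment = (others' best without OrbitCom) − (others' welfare with OrbitCom) = 1746 − 1600 = $146M.

OrbitCom pays $146M.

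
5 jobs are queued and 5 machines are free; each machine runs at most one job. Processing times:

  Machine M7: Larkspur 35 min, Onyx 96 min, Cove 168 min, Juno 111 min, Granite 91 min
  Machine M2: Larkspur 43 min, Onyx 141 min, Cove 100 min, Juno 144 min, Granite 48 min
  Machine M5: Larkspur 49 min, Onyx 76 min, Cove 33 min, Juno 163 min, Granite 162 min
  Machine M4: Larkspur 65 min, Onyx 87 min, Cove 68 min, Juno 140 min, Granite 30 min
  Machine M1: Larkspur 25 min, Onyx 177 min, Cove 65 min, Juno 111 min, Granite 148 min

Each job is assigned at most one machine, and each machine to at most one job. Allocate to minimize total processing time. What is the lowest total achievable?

Optimal: Larkspur→Machine M1 (25 min), Onyx→Machine M4 (87 min), Cove→Machine M5 (33 min), Juno→Machine M7 (111 min), Granite→Machine M2 (48 min) — total 25+87+33+111+48 = 304 min.
Column-greedy (each machine in turn goes to its cheapest remaining job) gives 314 min, worse by 10.
Next-best assignment: Larkspur→Machine M2, Onyx→Machine M7, Cove→Machine M5, Juno→Machine M1, Granite→Machine M4 = 313 min.

Minimum total: 304 min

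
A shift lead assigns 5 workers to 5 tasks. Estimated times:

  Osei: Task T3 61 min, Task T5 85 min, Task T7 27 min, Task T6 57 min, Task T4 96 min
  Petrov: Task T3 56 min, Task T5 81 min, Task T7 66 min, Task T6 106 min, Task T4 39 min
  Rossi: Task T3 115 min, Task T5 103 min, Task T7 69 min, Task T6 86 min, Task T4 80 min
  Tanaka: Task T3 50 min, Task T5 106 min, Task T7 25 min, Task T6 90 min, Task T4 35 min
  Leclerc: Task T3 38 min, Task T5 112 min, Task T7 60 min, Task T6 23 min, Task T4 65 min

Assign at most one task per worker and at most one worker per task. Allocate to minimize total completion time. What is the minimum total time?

Min total: 242 min

This is a one-to-one assignment (minimum-cost bipartite matching).
Optimal: Osei→Task T7 (27 min), Petrov→Task T4 (39 min), Rossi→Task T5 (103 min), Tanaka→Task T3 (50 min), Leclerc→Task T6 (23 min) — total 27+39+103+50+23 = 242 min.
Min-entry greedy (repeatedly take the single cheapest remaining cell) gives 251 min, worse by 9.
Next-best assignment: Osei→Task T7, Petrov→Task T3, Rossi→Task T5, Tanaka→Task T4, Leclerc→Task T6 = 244 min.
Every other assignment is strictly worse.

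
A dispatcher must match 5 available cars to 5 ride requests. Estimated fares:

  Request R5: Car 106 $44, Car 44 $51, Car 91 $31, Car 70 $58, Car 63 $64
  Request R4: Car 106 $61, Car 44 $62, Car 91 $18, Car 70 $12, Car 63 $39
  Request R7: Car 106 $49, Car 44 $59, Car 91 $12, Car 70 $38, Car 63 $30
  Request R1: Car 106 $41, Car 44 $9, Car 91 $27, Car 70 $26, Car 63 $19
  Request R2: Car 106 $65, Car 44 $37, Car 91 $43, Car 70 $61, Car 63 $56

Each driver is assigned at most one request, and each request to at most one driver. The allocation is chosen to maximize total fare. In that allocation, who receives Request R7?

This is a one-to-one assignment (maximum-weight bipartite matching).
Optimal: Car 106→Request R4 ($61), Car 44→Request R7 ($59), Car 91→Request R1 ($27), Car 70→Request R2 ($61), Car 63→Request R5 ($64) — total 61+59+27+61+64 = $272.
Column-greedy (each request in turn goes to its best remaining driver) gives $263, worse by 9.
Next-best assignment: Car 106→Request R7, Car 44→Request R4, Car 91→Request R1, Car 70→Request R2, Car 63→Request R5 = $263.
Car 44's own top request is Request R4 ($62), but forcing Car 44→Request R4 and reassigning the rest optimally gives only $263 — worse by 9.

Car 44 receives Request R7.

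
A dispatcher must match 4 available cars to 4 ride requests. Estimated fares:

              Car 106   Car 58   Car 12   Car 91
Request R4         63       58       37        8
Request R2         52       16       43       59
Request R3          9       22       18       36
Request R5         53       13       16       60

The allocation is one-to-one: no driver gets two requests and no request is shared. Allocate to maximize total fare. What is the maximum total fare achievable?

This is a one-to-one assignment (maximum-weight bipartite matching).
Optimal: Car 106→Request R5 ($53), Car 58→Request R4 ($58), Car 12→Request R2 ($43), Car 91→Request R3 ($36) — total 53+58+43+36 = $190.
Next-best assignment: Car 106→Request R4, Car 58→Request R3, Car 12→Request R2, Car 91→Request R5 = $188.
Every other assignment is strictly worse.

Max total: $190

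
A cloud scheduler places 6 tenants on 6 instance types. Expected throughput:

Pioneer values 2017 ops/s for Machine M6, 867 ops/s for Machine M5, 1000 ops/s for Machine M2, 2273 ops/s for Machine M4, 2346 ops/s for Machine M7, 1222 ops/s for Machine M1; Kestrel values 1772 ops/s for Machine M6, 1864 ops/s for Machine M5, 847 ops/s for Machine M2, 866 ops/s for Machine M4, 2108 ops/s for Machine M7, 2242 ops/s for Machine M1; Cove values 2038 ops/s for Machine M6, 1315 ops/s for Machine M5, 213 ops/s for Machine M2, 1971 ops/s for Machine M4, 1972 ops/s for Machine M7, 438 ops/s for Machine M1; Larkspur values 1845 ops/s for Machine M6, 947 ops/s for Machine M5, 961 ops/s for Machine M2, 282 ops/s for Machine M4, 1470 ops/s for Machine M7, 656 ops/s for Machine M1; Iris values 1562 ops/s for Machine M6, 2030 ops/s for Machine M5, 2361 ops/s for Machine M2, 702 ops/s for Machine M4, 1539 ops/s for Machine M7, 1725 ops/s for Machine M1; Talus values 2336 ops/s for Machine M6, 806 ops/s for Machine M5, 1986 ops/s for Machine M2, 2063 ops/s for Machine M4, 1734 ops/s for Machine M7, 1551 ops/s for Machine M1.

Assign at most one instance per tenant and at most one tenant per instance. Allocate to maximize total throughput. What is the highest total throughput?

This is a one-to-one assignment (maximum-weight bipartite matching).
Optimal: Pioneer→Machine M7 (2346 ops/s), Kestrel→Machine M1 (2242 ops/s), Cove→Machine M4 (1971 ops/s), Larkspur→Machine M6 (1845 ops/s), Iris→Machine M5 (2030 ops/s), Talus→Machine M2 (1986 ops/s) — total 2346+2242+1971+1845+2030+1986 = 12420 ops/s.
Column-greedy (each instance in turn goes to its best remaining tenant) gives 10101 ops/s, worse by 2319.
Swapping Larkspur↔Iris (Larkspur→Machine M5 947 ops/s, Iris→Machine M6 1562 ops/s) loses 1366.

Max total: 12420 ops/s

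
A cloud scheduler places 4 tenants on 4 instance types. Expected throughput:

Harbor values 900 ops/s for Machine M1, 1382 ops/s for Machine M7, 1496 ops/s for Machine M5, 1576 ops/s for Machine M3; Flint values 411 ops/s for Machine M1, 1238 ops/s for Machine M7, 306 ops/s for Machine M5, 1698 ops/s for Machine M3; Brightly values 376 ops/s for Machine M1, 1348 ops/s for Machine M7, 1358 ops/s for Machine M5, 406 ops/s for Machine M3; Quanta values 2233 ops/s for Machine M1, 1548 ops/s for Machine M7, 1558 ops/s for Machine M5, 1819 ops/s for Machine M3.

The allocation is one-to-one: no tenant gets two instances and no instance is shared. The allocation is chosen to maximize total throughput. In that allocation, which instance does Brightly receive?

Brightly receives Machine M7.

Treat this as an assignment problem: match each tenant to one instance.
Optimal: Harbor→Machine M5 (1496 ops/s), Flint→Machine M3 (1698 ops/s), Brightly→Machine M7 (1348 ops/s), Quanta→Machine M1 (2233 ops/s) — total 1496+1698+1348+2233 = 6775 ops/s.
Column-greedy (each instance in turn goes to its best remaining tenant) gives 6671 ops/s, worse by 104.
Brightly's own top instance is Machine M5 (1358 ops/s), but forcing Brightly→Machine M5 and reassigning the rest optimally gives only 6671 ops/s — worse by 104.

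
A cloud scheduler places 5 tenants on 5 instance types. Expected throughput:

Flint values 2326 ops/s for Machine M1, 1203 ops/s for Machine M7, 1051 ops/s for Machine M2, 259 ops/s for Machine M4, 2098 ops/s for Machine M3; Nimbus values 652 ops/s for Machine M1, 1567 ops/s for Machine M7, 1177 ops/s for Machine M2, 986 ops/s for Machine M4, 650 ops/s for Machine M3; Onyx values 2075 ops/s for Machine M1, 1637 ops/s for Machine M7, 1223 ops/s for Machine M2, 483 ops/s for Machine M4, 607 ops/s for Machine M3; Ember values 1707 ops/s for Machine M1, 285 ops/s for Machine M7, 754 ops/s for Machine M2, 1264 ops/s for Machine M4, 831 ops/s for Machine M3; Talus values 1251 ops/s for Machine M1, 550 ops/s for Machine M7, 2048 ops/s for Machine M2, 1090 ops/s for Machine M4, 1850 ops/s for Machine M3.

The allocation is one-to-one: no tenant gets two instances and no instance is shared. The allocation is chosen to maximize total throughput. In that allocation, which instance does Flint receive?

Optimal: Flint→Machine M3 (2098 ops/s), Nimbus→Machine M7 (1567 ops/s), Onyx→Machine M1 (2075 ops/s), Ember→Machine M4 (1264 ops/s), Talus→Machine M2 (2048 ops/s) — total 2098+1567+2075+1264+2048 = 9052 ops/s.
Row-greedy (each tenant in turn takes its best remaining instance) gives 8230 ops/s, worse by 822.
Checked against all permutations: 9052 ops/s is optimal.
Flint's own top instance is Machine M1 (2326 ops/s), but forcing Flint→Machine M1 and reassigning the rest optimally gives only 8254 ops/s — worse by 798.

Flint receives Machine M3.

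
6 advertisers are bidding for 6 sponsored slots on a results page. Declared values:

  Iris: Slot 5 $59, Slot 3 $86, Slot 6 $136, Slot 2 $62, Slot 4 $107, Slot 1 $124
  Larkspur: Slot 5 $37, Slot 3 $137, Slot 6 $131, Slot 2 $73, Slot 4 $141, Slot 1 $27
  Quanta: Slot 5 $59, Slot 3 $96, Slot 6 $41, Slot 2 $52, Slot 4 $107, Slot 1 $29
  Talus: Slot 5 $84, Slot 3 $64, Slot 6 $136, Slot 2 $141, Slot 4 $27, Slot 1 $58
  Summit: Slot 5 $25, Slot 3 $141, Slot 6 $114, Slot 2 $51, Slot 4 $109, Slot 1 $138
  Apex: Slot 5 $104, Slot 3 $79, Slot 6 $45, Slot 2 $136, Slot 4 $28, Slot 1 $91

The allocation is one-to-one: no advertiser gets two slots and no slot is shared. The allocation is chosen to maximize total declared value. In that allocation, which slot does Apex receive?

Apex receives Slot 5.

Optimal: Iris→Slot 6 ($136), Larkspur→Slot 3 ($137), Quanta→Slot 4 ($107), Talus→Slot 2 ($141), Summit→Slot 1 ($138), Apex→Slot 5 ($104) — total 136+137+107+141+138+104 = $763.
Row-greedy (each advertiser in turn takes its best remaining slot) gives $756, worse by 7.
No other one-to-one assignment exceeds $763.
Apex's own top slot is Slot 2 ($136), but forcing Apex→Slot 2 and reassigning the rest optimally gives only $738 — worse by 25.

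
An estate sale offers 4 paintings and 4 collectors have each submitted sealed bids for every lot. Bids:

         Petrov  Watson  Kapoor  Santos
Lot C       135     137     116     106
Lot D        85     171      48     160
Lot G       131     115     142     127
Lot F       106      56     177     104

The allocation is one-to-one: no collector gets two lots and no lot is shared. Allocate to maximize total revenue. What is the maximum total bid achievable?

Treat this as an assignment problem: match each collector to one lot.
Optimal: Petrov→Lot C ($135), Watson→Lot D ($171), Kapoor→Lot F ($177), Santos→Lot G ($127) — total 135+171+177+127 = $610.
Column-greedy (each lot in turn goes to its best remaining collector) gives $545, worse by 65.
Next-best assignment: Petrov→Lot G, Watson→Lot C, Kapoor→Lot F, Santos→Lot D = $605.

Max total: $610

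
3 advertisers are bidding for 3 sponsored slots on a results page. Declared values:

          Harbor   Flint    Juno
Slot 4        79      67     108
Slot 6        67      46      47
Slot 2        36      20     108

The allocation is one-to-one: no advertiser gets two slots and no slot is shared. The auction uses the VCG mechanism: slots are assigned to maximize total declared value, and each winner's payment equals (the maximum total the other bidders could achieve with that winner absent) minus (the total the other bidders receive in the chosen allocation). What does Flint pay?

Flint pays $12.

Efficient allocation: Harbor→Slot 6 ($67), Flint→Slot 4 ($67), Juno→Slot 2 ($108); total welfare W = $242.
Flint receives Slot 4 at value $67, so the others get W − 67 = $175.
Without Flint: best allocation of the remaining 2 bidders over all 3 slots is Harbor→Slot 4 ($79), Juno→Slot 2 ($108), total $187.
VCG payment = (others' best without Flint) − (others' welfare with Flint) = 187 − 175 = $12.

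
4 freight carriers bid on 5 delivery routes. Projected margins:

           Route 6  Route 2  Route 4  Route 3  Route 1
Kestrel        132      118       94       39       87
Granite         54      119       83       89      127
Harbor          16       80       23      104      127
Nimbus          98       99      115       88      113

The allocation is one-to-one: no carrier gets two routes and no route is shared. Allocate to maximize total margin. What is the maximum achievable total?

Optimal: Kestrel→Route 6 ($132k), Granite→Route 2 ($119k), Harbor→Route 1 ($127k), Nimbus→Route 4 ($115k) — total 132+119+127+115 = $493k.
Row-greedy (each carrier in turn takes its best remaining route) gives $478k, worse by 15.
Next-best assignment: Kestrel→Route 6, Granite→Route 1, Harbor→Route 3, Nimbus→Route 4 = $478k.
Swapping Granite↔Harbor (Granite→Route 1 $127k, Harbor→Route 2 $80k) loses 39.
Every other assignment is strictly worse.

Maximum total: $493k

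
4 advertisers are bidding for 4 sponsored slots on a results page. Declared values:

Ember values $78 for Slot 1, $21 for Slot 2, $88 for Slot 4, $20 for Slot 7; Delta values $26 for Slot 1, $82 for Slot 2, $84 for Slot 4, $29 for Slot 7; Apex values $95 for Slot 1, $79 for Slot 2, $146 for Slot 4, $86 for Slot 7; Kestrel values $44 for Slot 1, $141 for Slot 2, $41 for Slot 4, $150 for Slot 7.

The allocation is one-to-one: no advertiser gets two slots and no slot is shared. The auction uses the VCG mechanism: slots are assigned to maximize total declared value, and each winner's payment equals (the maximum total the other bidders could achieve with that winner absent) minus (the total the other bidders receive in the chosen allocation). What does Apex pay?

Efficient allocation: Ember→Slot 1 ($78), Delta→Slot 2 ($82), Apex→Slot 4 ($146), Kestrel→Slot 7 ($150); total welfare W = $456.
Apex receives Slot 4 at value $146, so the others get W − 146 = $310.
Without Apex: best allocation of the remaining 3 bidders over all 4 slots is Ember→Slot 4 ($88), Delta→Slot 2 ($82), Kestrel→Slot 7 ($150), total $320.
VCG payment = (others' best without Apex) − (others' welfare with Apex) = 320 − 310 = $10.

Apex pays $10.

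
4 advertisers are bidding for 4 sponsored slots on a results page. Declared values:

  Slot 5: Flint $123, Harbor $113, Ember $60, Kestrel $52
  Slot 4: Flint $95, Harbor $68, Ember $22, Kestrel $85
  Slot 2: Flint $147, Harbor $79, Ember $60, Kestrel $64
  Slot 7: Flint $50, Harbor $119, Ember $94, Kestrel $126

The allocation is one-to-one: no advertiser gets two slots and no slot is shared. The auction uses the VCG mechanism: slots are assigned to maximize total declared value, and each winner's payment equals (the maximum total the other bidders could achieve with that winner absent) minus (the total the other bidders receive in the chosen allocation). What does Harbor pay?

Harbor pays $7.

Efficient allocation: Flint→Slot 2 ($147), Harbor→Slot 5 ($113), Ember→Slot 7 ($94), Kestrel→Slot 4 ($85); total welfare W = $439.
Harbor receives Slot 5 at value $113, so the others get W − 113 = $326.
Without Harbor: best allocation of the remaining 3 bidders over all 4 slots is Flint→Slot 2 ($147), Ember→Slot 5 ($60), Kestrel→Slot 7 ($126), total $333.
VCG payment = (others' best without Harbor) − (others' welfare with Harbor) = 333 − 326 = $7.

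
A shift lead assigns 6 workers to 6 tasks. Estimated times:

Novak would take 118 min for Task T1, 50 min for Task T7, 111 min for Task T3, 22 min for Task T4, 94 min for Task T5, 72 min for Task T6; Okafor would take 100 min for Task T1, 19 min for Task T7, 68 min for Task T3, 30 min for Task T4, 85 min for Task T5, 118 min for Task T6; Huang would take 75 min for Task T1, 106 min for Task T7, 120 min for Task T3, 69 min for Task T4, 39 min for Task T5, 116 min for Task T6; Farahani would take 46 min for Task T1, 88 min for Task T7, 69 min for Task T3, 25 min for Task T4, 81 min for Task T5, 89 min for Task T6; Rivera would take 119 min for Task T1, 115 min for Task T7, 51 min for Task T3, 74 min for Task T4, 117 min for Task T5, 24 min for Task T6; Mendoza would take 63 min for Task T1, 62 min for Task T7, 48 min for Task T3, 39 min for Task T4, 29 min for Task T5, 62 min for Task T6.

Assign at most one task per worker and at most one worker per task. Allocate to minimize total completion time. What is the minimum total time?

Min total: 198 min

This is the linear assignment problem.
Optimal: Novak→Task T4 (22 min), Okafor→Task T7 (19 min), Huang→Task T5 (39 min), Farahani→Task T1 (46 min), Rivera→Task T6 (24 min), Mendoza→Task T3 (48 min) — total 22+19+39+46+24+48 = 198 min.
Min-entry greedy (repeatedly take the single cheapest remaining cell) gives 260 min, worse by 62.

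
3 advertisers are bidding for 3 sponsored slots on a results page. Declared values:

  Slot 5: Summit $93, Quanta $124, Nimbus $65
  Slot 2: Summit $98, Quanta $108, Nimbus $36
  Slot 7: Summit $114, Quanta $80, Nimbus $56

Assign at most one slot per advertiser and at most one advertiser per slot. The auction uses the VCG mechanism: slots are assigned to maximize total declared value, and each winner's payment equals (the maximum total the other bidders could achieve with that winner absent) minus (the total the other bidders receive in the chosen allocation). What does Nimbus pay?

Nimbus pays $16.

Efficient allocation: Summit→Slot 7 ($114), Quanta→Slot 2 ($108), Nimbus→Slot 5 ($65); total welfare W = $287.
Nimbus receives Slot 5 at value $65, so the others get W − 65 = $222.
Without Nimbus: best allocation of the remaining 2 bidders over all 3 slots is Summit→Slot 7 ($114), Quanta→Slot 5 ($124), total $238.
VCG payment = (others' best without Nimbus) − (others' welfare with Nimbus) = 238 − 222 = $16.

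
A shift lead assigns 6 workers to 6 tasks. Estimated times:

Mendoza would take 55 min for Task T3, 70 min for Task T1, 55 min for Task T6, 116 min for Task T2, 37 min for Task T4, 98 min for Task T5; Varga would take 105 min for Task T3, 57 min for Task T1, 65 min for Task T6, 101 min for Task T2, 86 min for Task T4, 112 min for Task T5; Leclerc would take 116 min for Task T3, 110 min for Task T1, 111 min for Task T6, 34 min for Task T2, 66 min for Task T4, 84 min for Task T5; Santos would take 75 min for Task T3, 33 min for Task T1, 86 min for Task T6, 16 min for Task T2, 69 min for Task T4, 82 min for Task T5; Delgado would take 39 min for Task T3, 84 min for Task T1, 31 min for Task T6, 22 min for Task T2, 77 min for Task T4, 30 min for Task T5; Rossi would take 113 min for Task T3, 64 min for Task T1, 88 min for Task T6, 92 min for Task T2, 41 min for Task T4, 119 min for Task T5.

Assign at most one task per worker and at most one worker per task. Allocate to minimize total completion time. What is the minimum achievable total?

Treat this as an assignment problem: match each worker to one task.
Optimal: Mendoza→Task T3 (55 min), Varga→Task T6 (65 min), Leclerc→Task T2 (34 min), Santos→Task T1 (33 min), Delgado→Task T5 (30 min), Rossi→Task T4 (41 min) — total 55+65+34+33+30+41 = 258 min.
Column-greedy (each task in turn goes to its cheapest remaining worker) gives 314 min, worse by 56.
Next-best assignment: Mendoza→Task T3, Varga→Task T1, Leclerc→Task T5, Santos→Task T2, Delgado→Task T6, Rossi→Task T4 = 284 min.

Minimum total: 258 min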